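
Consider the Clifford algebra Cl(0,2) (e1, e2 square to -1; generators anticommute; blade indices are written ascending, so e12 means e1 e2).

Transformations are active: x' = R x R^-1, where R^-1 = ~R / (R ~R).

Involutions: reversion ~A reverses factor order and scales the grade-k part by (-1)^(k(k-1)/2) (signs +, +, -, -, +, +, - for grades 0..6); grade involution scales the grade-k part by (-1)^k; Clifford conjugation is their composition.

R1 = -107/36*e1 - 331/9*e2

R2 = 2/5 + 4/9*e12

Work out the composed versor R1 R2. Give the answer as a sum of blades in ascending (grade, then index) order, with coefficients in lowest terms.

Distribute over the terms of R1 (each basis-blade product reordered to ascending indices, repeated generators contracted through their squares):
(-107/36*e1) R2 = -107/90*e1 + 107/81*e2
(-331/9*e2) R2 = -1324/81*e1 - 662/45*e2
Summing the partial products and collecting blades:
Answer: -14203/810*e1 - 5423/405*e2


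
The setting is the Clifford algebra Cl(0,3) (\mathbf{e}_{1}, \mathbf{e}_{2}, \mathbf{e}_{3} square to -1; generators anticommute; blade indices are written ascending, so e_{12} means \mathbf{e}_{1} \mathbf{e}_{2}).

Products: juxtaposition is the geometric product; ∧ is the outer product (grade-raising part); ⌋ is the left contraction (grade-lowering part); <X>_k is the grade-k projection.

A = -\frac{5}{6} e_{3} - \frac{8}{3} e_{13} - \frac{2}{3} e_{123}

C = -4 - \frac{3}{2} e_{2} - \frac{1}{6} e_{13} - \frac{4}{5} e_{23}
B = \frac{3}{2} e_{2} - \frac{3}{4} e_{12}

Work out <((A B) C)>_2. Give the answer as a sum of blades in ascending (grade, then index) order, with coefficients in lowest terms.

step 1: -\frac{1}{2} e_{3} - e_{13} - \frac{3}{4} e_{23} + \frac{37}{8} e_{123}
step 2: -\frac{23}{30} + \frac{227}{60} e_{1} - \frac{89}{240} e_{2} + \frac{25}{8} e_{3} + \frac{27}{40} e_{12} - \frac{47}{16} e_{13} + \frac{9}{4} e_{23} - 20 e_{123}
step 3: \frac{27}{40} e_{12} - \frac{47}{16} e_{13} + \frac{9}{4} e_{23}
Answer: \frac{27}{40} e_{12} - \frac{47}{16} e_{13} + \frac{9}{4} e_{23}


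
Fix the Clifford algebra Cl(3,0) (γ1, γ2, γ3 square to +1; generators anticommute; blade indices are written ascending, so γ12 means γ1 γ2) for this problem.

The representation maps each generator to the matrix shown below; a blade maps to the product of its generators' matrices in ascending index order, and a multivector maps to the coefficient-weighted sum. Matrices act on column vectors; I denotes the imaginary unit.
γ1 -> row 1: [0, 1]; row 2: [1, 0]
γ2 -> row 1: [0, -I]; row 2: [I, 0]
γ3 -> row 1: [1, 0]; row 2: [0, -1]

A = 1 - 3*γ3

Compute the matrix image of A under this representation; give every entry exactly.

M = (1)*1 + (-3)*rho(γ3), summed entrywise (1 is the identity matrix):
Answer: row 1: [-2, 0]; row 2: [0, 4]


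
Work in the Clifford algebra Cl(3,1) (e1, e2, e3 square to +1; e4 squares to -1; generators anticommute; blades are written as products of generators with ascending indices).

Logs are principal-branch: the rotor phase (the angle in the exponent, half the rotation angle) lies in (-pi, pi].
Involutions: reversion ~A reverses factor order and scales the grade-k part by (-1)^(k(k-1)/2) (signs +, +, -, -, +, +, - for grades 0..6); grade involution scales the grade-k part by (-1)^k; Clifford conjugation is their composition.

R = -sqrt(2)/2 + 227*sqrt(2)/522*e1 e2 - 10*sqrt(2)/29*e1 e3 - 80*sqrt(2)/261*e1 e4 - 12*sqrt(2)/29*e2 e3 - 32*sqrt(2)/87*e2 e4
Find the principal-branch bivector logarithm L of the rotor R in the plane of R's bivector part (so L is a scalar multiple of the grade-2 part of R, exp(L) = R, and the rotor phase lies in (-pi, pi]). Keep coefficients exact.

The scalar part of R is -sqrt(2)/2, which fixes the principal-branch rotor phase; the unit plane is then the bivector part divided by the sine of that phase, and L is that plane scaled by the phase.
Concretely: cos(phase) = -sqrt(2)/2 gives phase = ±3*pi/4, and since phase/sin(phase) is even the sign is immaterial: L = (phase/sin(phase)) * <R>_2 = (3*sqrt(2)*pi/4) * <R>_2.
Answer: 227*pi/348*e1 e2 - 15*pi/29*e1 e3 - 40*pi/87*e1 e4 - 18*pi/29*e2 e3 - 16*pi/29*e2 e4


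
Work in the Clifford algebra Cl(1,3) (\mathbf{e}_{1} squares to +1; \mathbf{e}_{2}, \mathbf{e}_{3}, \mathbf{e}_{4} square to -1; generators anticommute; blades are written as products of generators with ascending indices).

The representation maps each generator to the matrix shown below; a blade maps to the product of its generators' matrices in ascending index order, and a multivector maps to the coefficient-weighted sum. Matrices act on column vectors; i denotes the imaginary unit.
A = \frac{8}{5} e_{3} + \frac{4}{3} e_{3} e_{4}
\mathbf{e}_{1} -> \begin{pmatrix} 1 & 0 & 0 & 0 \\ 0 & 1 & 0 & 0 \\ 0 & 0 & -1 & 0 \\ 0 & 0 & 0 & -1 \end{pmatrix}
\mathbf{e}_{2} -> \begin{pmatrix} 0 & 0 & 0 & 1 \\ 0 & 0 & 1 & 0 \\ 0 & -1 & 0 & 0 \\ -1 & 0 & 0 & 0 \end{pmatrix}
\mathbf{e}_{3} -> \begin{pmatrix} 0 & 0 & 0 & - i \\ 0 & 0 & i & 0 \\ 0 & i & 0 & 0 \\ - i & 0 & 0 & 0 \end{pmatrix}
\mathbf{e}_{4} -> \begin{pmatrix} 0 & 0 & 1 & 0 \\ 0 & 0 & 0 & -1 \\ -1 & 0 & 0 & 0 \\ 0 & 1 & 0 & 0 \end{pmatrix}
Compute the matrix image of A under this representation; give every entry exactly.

Bivector images (products of the table entries): rho(e_{3} e_{4}) = rho(\mathbf{e}_{3})rho(\mathbf{e}_{4}) = \begin{pmatrix} 0 & - i & 0 & 0 \\ - i & 0 & 0 & 0 \\ 0 & 0 & 0 & - i \\ 0 & 0 & - i & 0 \end{pmatrix}.
M = (\frac{8}{5})*rho(e_{3}) + (\frac{4}{3})*rho(e_{3} e_{4}), summed entrywise:
Answer: \begin{pmatrix} 0 & - \frac{4 i}{3} & 0 & - \frac{8 i}{5} \\ - \frac{4 i}{3} & 0 & \frac{8 i}{5} & 0 \\ 0 & \frac{8 i}{5} & 0 & - \frac{4 i}{3} \\ - \frac{8 i}{5} & 0 & - \frac{4 i}{3} & 0 \end{pmatrix}


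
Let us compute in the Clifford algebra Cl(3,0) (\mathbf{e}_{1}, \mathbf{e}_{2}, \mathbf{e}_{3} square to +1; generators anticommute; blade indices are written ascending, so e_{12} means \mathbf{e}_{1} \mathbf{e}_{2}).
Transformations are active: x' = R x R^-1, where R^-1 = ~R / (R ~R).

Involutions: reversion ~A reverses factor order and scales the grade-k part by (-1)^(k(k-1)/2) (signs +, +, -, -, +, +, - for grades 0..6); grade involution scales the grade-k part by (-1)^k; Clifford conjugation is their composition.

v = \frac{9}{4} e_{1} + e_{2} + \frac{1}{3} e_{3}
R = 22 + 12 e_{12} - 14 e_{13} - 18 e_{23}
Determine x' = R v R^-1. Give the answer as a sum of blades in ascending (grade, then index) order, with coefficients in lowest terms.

~R = 22 - 12 e_{12} + 14 e_{13} + 18 e_{23}, and R ~R = 1148, so R^-1 = ~R / (1148).
R v = \frac{341}{6} e_{1} - 11 e_{2} + \frac{341}{6} e_{3} - \frac{45}{2} e_{123}
Answer: \frac{2183}{3444} e_{1} - \frac{1131}{574} e_{2} + \frac{789}{574} e_{3}


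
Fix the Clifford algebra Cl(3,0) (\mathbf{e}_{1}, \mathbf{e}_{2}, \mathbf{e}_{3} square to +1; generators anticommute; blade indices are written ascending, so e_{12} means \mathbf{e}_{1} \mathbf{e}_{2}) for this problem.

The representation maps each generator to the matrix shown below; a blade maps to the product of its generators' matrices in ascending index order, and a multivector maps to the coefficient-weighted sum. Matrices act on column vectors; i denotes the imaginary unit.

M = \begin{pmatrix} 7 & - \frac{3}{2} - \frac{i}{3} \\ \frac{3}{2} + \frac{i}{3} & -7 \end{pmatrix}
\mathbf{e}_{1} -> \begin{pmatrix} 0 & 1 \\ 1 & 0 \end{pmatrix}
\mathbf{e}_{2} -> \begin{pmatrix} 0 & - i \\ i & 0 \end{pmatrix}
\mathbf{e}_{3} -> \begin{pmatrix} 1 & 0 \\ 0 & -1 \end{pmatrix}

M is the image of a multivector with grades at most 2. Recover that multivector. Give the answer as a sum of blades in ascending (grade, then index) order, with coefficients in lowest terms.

Method: 1, rho(e_{1}), rho(e_{2}), rho(e_{3}) form a trace-orthogonal basis of the 2x2 complex matrices (tr(X Y) = 2 if X = Y, else 0), so M = m0*1 + m1*rho(e_{1}) + m2*rho(e_{2}) + m3*rho(e_{3}) with m0 = tr(M)/2 = 0, m1 = tr(M rho(e_{1}))/2 = 0, m2 = tr(M rho(e_{2}))/2 = \frac{1}{3} - \frac{3 i}{2}, m3 = tr(M rho(e_{3}))/2 = 7.
Multiplying table entries, the bivector images are rho(e_{12}) = i*rho(e_{3}), rho(e_{13}) = -i*rho(e_{2}), rho(e_{23}) = i*rho(e_{1}); with real blade coefficients the real parts of m0..m3 are the coefficients of 1, e_{1}, e_{2}, e_{3} and the imaginary parts give the bivectors (e_{23}: Im m1, e_{13}: -Im m2, e_{12}: Im m3).
Answer: \frac{1}{3} e_{2} + 7 e_{3} + \frac{3}{2} e_{13}


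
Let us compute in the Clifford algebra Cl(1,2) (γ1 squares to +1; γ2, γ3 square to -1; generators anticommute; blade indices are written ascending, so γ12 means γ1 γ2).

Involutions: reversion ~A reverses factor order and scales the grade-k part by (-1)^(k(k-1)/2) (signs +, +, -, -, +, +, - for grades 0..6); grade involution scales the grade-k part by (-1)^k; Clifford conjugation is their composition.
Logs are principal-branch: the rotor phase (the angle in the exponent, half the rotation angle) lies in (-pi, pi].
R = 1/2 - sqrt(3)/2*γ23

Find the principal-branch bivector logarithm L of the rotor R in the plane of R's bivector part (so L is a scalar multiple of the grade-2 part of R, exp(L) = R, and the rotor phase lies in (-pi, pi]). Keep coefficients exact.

The scalar part of R is 1/2, so the principal-branch rotor phase is pinned; divide the bivector part by its sine to get the unit plane — L is the phase times that plane.
Concretely: cos(phase) = 1/2 gives phase = ±pi/3, and since phase/sin(phase) is even the sign is immaterial: L = (phase/sin(phase)) * <R>_2 = (2*sqrt(3)*pi/9) * <R>_2.
Answer: -pi/3*γ23


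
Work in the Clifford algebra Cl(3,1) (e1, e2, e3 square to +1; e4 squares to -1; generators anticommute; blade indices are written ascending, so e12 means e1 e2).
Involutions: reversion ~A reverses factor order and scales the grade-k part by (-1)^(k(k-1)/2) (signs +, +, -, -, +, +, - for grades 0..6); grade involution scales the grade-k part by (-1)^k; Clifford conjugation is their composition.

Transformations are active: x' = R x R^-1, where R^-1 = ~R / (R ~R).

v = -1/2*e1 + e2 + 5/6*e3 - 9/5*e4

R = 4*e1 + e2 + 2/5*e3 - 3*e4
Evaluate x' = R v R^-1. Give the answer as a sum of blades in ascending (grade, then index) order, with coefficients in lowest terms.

~R = 4*e1 + e2 + 2/5*e3 - 3*e4, and R ~R = 204/25, so R^-1 = ~R / (204/25).
R v = -91/15 + 9/2*e12 + 53/15*e13 - 87/10*e14 + 13/30*e23 + 6/5*e24 + 89/50*e34
Answer: -1667/306*e1 - 761/306*e2 - 437/306*e3 + 3193/510*e4


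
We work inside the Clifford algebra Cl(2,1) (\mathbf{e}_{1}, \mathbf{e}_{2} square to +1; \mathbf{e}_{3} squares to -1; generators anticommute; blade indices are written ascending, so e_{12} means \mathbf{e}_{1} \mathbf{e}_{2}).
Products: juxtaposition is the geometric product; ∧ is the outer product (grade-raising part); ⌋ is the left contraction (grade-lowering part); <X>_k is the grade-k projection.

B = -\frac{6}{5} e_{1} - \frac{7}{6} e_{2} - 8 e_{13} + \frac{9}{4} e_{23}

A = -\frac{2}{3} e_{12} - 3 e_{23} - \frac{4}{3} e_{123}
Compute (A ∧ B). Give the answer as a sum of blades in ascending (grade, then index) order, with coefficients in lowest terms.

step 1: \frac{18}{5} e_{123}
Answer: \frac{18}{5} e_{123}


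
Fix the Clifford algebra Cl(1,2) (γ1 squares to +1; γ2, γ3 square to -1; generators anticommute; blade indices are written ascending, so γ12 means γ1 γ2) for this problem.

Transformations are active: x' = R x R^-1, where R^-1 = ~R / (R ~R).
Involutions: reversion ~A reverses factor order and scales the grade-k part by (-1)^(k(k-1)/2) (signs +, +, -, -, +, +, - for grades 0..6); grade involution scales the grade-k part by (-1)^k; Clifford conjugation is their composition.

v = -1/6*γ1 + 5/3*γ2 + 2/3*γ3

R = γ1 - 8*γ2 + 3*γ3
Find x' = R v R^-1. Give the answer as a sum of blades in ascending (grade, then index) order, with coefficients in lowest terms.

~R = γ1 - 8*γ2 + 3*γ3, and R ~R = -72, so R^-1 = ~R / (-72).
R v = 67/6 + 1/3*γ12 + 7/6*γ13 - 31/3*γ23
Answer: -31/216*γ1 + 22/27*γ2 - 115/72*γ3


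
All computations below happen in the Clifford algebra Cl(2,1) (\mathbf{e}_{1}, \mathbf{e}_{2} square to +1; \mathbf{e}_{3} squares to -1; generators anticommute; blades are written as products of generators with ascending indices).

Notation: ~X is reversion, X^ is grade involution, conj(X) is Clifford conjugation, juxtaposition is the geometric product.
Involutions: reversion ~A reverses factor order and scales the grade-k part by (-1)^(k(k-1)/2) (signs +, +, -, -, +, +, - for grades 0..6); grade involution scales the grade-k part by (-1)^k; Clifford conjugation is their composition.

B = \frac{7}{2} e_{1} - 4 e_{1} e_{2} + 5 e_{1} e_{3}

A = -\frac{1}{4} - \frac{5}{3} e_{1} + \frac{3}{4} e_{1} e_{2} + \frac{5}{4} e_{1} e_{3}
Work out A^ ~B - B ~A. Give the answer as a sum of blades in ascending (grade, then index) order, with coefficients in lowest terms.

first term: -\frac{41}{12} - \frac{7}{8} e_{1} + \frac{97}{24} e_{2} - \frac{305}{24} e_{3} - e_{1} e_{2} + \frac{5}{4} e_{1} e_{3} + \frac{35}{4} e_{2} e_{3}
second term: -\frac{181}{12} - \frac{7}{8} e_{1} - \frac{223}{24} e_{2} + \frac{95}{24} e_{3} + e_{1} e_{2} - \frac{5}{4} e_{1} e_{3} - \frac{35}{4} e_{2} e_{3}
Answer: \frac{35}{3} + \frac{40}{3} e_{2} - \frac{50}{3} e_{3} - 2 e_{1} e_{2} + \frac{5}{2} e_{1} e_{3} + \frac{35}{2} e_{2} e_{3}


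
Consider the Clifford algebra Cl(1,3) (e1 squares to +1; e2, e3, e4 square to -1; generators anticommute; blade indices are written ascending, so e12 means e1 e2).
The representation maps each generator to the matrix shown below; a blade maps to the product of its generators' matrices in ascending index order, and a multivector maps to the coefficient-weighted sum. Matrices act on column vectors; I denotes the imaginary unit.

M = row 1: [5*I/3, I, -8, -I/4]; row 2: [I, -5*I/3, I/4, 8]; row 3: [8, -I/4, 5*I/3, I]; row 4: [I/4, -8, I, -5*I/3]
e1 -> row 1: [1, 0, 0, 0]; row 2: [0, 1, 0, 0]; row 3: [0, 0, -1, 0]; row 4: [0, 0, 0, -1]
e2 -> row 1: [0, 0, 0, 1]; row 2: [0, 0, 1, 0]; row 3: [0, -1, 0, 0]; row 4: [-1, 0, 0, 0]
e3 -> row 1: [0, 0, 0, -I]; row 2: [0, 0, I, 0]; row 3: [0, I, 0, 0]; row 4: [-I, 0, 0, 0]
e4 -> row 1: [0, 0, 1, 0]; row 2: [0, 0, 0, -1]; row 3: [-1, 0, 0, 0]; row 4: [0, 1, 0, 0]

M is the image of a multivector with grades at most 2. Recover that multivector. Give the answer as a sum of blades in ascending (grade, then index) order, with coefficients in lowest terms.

Method: the blade images are trace-orthogonal — tr(rho(e_A) rho(e_B)^-1) = 4 if A = B and 0 otherwise — and rho(e_A)^-1 = (e_A)^2 * rho(e_A) with (e_A)^2 = +1 or -1, so the coefficient of e_A in the preimage is (e_A)^2 * tr(M rho(e_A))/4.
Nonzero projections over blades of grade <= 2: e4: (e4)^2 = -1, tr(M rho(e4)) = 32, coefficient -8; e13: (e13)^2 = +1, tr(M rho(e13)) = 1, coefficient 1/4; e23: (e23)^2 = -1, tr(M rho(e23)) = 20/3, coefficient -5/3; e34: (e34)^2 = -1, tr(M rho(e34)) = 4, coefficient -1. Every other blade of grade <= 2 projects to 0.
Answer: -8*e4 + 1/4*e13 - 5/3*e23 - e34


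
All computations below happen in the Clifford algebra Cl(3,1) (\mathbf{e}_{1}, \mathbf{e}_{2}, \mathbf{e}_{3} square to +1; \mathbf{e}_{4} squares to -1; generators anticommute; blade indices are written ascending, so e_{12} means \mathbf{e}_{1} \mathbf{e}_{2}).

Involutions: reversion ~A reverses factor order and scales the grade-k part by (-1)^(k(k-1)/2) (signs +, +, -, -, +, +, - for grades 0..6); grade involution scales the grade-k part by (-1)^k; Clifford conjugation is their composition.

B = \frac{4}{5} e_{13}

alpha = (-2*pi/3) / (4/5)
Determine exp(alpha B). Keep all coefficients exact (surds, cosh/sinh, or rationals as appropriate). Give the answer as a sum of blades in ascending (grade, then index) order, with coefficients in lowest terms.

B^2 = (\frac{4}{5})^2*(e_{13})^2 = \frac{16}{25}*(-1) = -\frac{16}{25} (a basis 2-blade squares to minus the product of its generators' squares).
B^2 = -\frac{16}{25} — since the square is negative, the closed form is circular: l = \frac{4}{5}, alpha*l = - \frac{2 \pi}{3}, so exp(alpha B) = cos(- \frac{2 \pi}{3}) + (sin(- \frac{2 \pi}{3})/(\frac{4}{5}))*B = - \frac{1}{2} + (- \frac{5 \sqrt{3}}{8})*B.
Answer: - \frac{1}{2} - \frac{\sqrt{3}}{2} e_{13}


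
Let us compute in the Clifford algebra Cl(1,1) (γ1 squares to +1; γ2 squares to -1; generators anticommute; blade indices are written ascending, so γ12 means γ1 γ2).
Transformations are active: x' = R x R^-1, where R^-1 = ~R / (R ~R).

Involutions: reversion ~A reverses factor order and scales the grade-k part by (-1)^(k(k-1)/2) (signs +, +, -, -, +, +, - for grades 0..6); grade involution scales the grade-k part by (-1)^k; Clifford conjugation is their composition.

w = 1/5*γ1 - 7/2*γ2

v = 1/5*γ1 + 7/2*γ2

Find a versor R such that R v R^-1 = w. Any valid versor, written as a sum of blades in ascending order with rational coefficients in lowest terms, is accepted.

Equal squares first: v^2 = w^2 = -1221/100. Then v + w = 2/5*γ1 is a versor taking v to w, provided it is invertible.
Answer: 2/5*γ1


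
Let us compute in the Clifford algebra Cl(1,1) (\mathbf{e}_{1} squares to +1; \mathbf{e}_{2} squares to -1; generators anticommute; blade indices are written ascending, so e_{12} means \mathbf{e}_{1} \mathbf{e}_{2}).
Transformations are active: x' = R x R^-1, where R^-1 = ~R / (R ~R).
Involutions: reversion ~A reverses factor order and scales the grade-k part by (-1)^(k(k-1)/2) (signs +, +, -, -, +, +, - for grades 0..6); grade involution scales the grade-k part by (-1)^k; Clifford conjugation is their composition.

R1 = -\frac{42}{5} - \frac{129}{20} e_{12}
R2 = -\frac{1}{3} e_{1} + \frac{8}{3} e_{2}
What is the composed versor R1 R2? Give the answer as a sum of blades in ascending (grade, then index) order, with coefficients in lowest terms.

Distribute over the terms of R1 (each basis-blade product reordered to ascending indices, repeated generators contracted through their squares):
(-\frac{42}{5}) R2 = \frac{14}{5} e_{1} - \frac{112}{5} e_{2}
(-\frac{129}{20} e_{12}) R2 = \frac{86}{5} e_{1} - \frac{43}{20} e_{2}
Summing the partial products and collecting blades:
Answer: 20 e_{1} - \frac{491}{20} e_{2}


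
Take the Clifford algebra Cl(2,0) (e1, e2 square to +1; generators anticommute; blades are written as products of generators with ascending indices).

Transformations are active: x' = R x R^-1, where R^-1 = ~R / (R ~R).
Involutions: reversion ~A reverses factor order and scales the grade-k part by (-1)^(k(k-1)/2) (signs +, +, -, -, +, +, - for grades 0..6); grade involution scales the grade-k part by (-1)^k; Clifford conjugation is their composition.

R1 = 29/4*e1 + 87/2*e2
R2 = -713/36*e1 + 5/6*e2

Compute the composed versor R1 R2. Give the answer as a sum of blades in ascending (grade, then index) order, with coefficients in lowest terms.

Distribute over the terms of R1 (each basis-blade product reordered to ascending indices, repeated generators contracted through their squares):
(29/4*e1) R2 = -20677/144 + 145/24*e1 e2
(87/2*e2) R2 = 145/4 + 20677/24*e1 e2
Summing the partial products and collecting blades:
Answer: -15457/144 + 10411/12*e1 e2


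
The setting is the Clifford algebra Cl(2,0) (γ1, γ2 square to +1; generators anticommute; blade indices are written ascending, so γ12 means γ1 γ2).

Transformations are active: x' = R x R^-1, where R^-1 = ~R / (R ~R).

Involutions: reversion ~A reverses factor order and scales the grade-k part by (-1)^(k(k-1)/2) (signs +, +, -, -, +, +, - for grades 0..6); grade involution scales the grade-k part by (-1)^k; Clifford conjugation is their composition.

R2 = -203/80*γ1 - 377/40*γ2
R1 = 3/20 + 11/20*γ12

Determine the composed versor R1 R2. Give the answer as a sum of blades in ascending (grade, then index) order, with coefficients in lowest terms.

Distribute over the terms of R1 (each basis-blade product reordered to ascending indices, repeated generators contracted through their squares):
(3/20) R2 = -609/1600*γ1 - 1131/800*γ2
(11/20*γ12) R2 = -4147/800*γ1 + 2233/1600*γ2
Summing the partial products and collecting blades:
Answer: -8903/1600*γ1 - 29/1600*γ2


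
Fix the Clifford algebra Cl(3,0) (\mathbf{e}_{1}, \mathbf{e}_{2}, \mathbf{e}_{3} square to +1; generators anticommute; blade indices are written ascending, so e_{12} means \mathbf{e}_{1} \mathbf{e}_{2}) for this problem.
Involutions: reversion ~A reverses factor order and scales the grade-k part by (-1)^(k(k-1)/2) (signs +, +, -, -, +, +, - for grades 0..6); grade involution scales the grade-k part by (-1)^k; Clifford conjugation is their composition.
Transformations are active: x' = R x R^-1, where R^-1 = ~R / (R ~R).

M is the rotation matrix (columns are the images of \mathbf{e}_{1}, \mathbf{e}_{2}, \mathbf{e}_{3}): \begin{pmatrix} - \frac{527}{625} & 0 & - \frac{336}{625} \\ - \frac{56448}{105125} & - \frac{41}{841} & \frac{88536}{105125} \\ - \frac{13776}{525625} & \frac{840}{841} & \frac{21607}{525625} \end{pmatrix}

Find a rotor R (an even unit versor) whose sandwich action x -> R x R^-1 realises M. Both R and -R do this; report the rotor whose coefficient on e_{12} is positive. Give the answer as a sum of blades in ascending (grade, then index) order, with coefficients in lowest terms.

Method: write R = a + b12*e_{12} + b13*e_{13} + b23*e_{23} with a^2 + b12^2 + b13^2 + b23^2 = 1 (so R^-1 = ~R). Expanding the columns R e_j ~R gives tr M = 4a^2 - 1 and, from the antisymmetric part, M21 - M12 = -4a*b12, M13 - M31 = 4a*b13, M32 - M23 = -4a*b23.
Here tr M = -\frac{17889}{21025}, so a^2 = (1 + tr M)/4 = \frac{784}{21025} and a = ±\frac{28}{145}. Taking a = \frac{28}{145}: M21 - M12 = -\frac{56448}{105125}, M13 - M31 = -\frac{10752}{21025}, M32 - M23 = \frac{16464}{105125}, giving b12 = \frac{504}{725}, b13 = -\frac{96}{145}, b23 = -\frac{147}{725}, i.e. R = \frac{28}{145} + \frac{504}{725} e_{12} - \frac{96}{145} e_{13} - \frac{147}{725} e_{23}.
Its e_{12} coefficient is already positive.
Answer: \frac{28}{145} + \frac{504}{725} e_{12} - \frac{96}{145} e_{13} - \frac{147}{725} e_{23}. Sheet selection: the two-to-one cover makes ±R indistinguishable at the matrix level (trace -\frac{17889}{21025}), so uniqueness comes from the required sign on e_{12}.


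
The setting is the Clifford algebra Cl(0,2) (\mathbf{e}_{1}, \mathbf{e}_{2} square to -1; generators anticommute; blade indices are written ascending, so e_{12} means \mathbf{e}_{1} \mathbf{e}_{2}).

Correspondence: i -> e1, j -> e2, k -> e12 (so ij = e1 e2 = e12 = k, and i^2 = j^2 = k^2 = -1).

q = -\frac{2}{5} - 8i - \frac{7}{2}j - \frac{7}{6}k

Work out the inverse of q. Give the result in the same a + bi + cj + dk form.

In blades: q = -\frac{2}{5} - 8 e_{1} - \frac{7}{2} e_{2} - \frac{7}{6} e_{12}.
With qbar = -\frac{2}{5} + 8 e_{1} + \frac{7}{2} e_{2} + \frac{7}{6} e_{12} (scalar fixed, mapped units negated), q qbar = \frac{34997}{450} (the sum of squared coefficients), so q^-1 = qbar / (\frac{34997}{450}) = -\frac{180}{34997} + \frac{3600}{34997} e_{1} + \frac{1575}{34997} e_{2} + \frac{525}{34997} e_{12}; translating back:
Answer: -\frac{180}{34997} + \frac{3600}{34997}i + \frac{1575}{34997}j + \frac{525}{34997}k


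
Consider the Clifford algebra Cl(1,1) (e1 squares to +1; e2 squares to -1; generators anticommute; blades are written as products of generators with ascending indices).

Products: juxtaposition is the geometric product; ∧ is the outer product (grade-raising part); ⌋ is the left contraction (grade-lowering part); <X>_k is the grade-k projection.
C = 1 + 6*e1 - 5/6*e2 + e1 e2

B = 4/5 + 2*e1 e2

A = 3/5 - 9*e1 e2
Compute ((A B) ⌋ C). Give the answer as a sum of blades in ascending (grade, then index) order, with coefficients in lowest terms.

step 1: -438/25 - 6*e1 e2
step 2: -588/25 - 2628/25*e1 + 73/5*e2 - 438/25*e1 e2
Answer: -588/25 - 2628/25*e1 + 73/5*e2 - 438/25*e1 e2


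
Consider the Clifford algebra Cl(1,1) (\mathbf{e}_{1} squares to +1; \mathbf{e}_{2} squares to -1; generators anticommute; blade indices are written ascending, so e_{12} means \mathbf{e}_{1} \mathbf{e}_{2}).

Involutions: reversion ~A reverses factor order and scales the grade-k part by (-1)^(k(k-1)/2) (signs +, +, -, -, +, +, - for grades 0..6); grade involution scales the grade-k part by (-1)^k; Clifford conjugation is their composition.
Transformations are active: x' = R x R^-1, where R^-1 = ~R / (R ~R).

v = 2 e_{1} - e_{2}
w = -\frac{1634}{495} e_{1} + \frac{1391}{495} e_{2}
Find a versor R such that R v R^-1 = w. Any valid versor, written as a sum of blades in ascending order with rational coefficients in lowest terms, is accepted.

Why this works: both vectors square to 3, so q(v) = q(w) and R = v + w = -\frac{644}{495} e_{1} + \frac{896}{495} e_{2} carries v to w — its own direction survives, the complement (v - w)/2 flips.
Answer: -\frac{644}{495} e_{1} + \frac{896}{495} e_{2}


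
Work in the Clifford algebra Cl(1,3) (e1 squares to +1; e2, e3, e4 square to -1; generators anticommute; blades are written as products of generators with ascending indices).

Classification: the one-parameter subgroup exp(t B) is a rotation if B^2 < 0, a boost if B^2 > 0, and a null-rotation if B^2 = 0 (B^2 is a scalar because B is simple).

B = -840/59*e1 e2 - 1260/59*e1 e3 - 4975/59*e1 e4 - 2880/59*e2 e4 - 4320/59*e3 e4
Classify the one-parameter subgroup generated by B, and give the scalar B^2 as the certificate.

B^2 term by term: the squares give (-840/59)^2*(e1 e2)^2 + (-1260/59)^2*(e1 e3)^2 + (-4975/59)^2*(e1 e4)^2 + (-2880/59)^2*(e2 e4)^2 + (-4320/59)^2*(e3 e4)^2 = 705600/3481*(+1) + 1587600/3481*(+1) + 24750625/3481*(+1) + 8294400/3481*(-1) + 18662400/3481*(-1) = 25 (each basis 2-blade squares to minus the product of its generators' squares); cross terms between blades sharing an index anticommute and cancel; the commuting (index-disjoint) pairs give grade-4 terms 2*c*c'*(blade product), which cancel blade by blade — e1 e2 e3 e4: 7257600/3481 - 7257600/3481 = 0 — confirming B is simple. So B^2 = 25.
Answer: boost, certificate B^2 = 25. The scalar 25 is the complete invariant here: its sign names the subgroup type.


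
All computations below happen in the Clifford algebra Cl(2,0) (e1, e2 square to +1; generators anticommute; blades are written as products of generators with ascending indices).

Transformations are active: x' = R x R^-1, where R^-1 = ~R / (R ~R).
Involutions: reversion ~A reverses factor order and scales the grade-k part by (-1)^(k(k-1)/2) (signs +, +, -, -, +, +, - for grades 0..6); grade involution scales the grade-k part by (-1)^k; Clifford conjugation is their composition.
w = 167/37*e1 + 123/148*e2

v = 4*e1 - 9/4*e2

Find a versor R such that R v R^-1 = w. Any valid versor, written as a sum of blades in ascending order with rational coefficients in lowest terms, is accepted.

Here q(v) = q(w) = 337/16; the classical choice R = v + w = 315/37*e1 - 105/74*e2 then realises v -> w under the sandwich.
Answer: 315/37*e1 - 105/74*e2


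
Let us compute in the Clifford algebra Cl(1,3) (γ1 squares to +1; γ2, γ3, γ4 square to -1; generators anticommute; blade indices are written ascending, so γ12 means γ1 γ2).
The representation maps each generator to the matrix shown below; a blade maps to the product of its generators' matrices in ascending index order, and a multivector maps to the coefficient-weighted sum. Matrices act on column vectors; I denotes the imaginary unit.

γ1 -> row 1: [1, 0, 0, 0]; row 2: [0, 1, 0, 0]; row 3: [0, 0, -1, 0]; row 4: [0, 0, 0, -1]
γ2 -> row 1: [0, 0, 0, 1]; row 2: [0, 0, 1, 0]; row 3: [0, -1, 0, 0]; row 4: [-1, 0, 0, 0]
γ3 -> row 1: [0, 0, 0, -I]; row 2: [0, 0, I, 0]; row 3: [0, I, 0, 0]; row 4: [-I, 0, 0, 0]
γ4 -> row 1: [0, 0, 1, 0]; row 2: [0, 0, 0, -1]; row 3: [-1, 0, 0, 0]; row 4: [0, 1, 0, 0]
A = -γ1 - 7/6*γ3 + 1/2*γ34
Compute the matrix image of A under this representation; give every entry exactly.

Bivector images (products of the table entries): rho(γ34) = rho(γ3)rho(γ4) = row 1: [0, -I, 0, 0]; row 2: [-I, 0, 0, 0]; row 3: [0, 0, 0, -I]; row 4: [0, 0, -I, 0].
M = (-1)*rho(γ1) + (-7/6)*rho(γ3) + (1/2)*rho(γ34), summed entrywise:
Answer: row 1: [-1, -I/2, 0, 7*I/6]; row 2: [-I/2, -1, -7*I/6, 0]; row 3: [0, -7*I/6, 1, -I/2]; row 4: [7*I/6, 0, -I/2, 1]


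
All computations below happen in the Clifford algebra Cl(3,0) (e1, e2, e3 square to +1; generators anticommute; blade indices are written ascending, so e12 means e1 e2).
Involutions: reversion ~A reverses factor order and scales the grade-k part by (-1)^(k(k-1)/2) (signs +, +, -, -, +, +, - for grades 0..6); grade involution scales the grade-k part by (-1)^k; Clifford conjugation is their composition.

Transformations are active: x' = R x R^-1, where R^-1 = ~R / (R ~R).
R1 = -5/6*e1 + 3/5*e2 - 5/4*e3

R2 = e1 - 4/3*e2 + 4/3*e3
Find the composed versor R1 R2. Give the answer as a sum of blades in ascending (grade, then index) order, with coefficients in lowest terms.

Distribute over the terms of R1 (each basis-blade product reordered to ascending indices, repeated generators contracted through their squares):
(-5/6*e1) R2 = -5/6 + 10/9*e12 - 10/9*e13
(3/5*e2) R2 = -4/5 - 3/5*e12 + 4/5*e23
(-5/4*e3) R2 = -5/3 + 5/4*e13 - 5/3*e23
Summing the partial products and collecting blades:
Answer: -33/10 + 23/45*e12 + 5/36*e13 - 13/15*e23


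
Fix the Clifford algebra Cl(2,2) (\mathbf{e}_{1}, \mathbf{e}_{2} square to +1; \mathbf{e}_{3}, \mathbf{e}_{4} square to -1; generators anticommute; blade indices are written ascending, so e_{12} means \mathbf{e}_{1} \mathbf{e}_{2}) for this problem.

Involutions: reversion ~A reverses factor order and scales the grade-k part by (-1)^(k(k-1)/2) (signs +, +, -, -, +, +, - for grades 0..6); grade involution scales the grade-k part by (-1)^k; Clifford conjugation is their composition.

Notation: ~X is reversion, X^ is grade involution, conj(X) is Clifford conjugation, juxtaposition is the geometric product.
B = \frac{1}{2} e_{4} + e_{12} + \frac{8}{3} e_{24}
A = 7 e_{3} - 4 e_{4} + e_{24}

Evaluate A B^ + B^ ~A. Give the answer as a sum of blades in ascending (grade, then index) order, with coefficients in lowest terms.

first term: \frac{2}{3} - \frac{61}{6} e_{2} - e_{14} - \frac{7}{2} e_{34} + 7 e_{123} - 4 e_{124} - \frac{56}{3} e_{234}
second term: -\frac{14}{3} + \frac{67}{6} e_{2} - e_{14} + \frac{7}{2} e_{34} + 7 e_{123} - 4 e_{124} - \frac{56}{3} e_{234}
Answer: -4 + e_{2} - 2 e_{14} + 14 e_{123} - 8 e_{124} - \frac{112}{3} e_{234}


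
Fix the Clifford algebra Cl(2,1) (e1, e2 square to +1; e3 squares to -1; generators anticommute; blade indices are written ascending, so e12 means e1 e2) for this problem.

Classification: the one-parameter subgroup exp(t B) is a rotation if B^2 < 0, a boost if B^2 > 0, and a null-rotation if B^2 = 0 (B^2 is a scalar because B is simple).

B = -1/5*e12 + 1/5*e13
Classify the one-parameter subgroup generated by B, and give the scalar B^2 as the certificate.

B^2 term by term: the squares give (-1/5)^2*(e12)^2 + (1/5)^2*(e13)^2 = 1/25*(-1) + 1/25*(+1) = 0 (each basis 2-blade squares to minus the product of its generators' squares); cross terms between blades sharing an index anticommute and cancel. So B^2 = 0.
Answer: null-rotation, certificate B^2 = 0. The invariant at work: B^2 = 0 is unchanged by conjugation, hence its sign classifies the subgroup whatever basis B is written in.


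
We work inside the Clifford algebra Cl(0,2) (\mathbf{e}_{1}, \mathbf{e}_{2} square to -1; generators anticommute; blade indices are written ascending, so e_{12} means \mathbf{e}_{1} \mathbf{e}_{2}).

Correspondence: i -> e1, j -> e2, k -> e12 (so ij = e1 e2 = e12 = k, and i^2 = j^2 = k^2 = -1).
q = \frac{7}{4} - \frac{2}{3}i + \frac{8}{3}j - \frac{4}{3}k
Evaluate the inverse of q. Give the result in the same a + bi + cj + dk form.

In blades: q = \frac{7}{4} - \frac{2}{3} e_{1} + \frac{8}{3} e_{2} - \frac{4}{3} e_{12}.
With qbar = \frac{7}{4} + \frac{2}{3} e_{1} - \frac{8}{3} e_{2} + \frac{4}{3} e_{12} (scalar fixed, mapped units negated), q qbar = \frac{595}{48} (the sum of squared coefficients), so q^-1 = qbar / (\frac{595}{48}) = \frac{12}{85} + \frac{32}{595} e_{1} - \frac{128}{595} e_{2} + \frac{64}{595} e_{12}; translating back:
Answer: \frac{12}{85} + \frac{32}{595}i - \frac{128}{595}j + \frac{64}{595}k


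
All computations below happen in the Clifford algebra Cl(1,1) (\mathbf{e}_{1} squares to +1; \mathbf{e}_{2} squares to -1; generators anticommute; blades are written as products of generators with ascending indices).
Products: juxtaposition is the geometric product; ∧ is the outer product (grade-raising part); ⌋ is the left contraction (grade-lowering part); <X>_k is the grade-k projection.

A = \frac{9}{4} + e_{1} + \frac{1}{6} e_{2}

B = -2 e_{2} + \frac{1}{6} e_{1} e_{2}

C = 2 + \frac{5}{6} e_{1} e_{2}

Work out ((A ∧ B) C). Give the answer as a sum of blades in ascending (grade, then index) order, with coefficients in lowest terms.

step 1: -\frac{9}{2} e_{2} - \frac{13}{8} e_{1} e_{2}
step 2: -\frac{65}{48} - \frac{15}{4} e_{1} - 9 e_{2} - \frac{13}{4} e_{1} e_{2}
Answer: -\frac{65}{48} - \frac{15}{4} e_{1} - 9 e_{2} - \frac{13}{4} e_{1} e_{2}


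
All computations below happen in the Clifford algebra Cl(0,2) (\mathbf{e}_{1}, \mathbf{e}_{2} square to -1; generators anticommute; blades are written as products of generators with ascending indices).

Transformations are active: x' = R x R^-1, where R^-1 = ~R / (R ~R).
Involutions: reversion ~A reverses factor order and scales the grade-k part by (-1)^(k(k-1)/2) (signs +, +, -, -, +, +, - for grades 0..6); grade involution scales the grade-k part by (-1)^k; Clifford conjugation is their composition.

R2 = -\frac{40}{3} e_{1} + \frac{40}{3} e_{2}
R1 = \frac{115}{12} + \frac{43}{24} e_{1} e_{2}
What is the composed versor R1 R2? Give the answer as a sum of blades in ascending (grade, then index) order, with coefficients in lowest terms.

Distribute over the terms of R1 (each basis-blade product reordered to ascending indices, repeated generators contracted through their squares):
(\frac{115}{12}) R2 = -\frac{1150}{9} e_{1} + \frac{1150}{9} e_{2}
(\frac{43}{24} e_{1} e_{2}) R2 = -\frac{215}{9} e_{1} - \frac{215}{9} e_{2}
Summing the partial products and collecting blades:
Answer: -\frac{455}{3} e_{1} + \frac{935}{9} e_{2}


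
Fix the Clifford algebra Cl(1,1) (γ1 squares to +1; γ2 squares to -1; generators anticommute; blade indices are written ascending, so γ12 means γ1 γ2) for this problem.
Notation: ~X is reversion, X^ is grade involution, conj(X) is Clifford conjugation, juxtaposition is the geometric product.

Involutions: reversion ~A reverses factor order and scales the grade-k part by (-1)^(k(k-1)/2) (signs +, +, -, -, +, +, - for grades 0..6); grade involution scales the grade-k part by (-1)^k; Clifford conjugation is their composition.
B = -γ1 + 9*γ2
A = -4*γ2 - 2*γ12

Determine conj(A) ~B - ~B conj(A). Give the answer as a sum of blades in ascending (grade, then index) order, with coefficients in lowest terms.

first term: -36 - 18*γ1 + 2*γ2 + 4*γ12
second term: -36 + 18*γ1 - 2*γ2 - 4*γ12
Answer: -36*γ1 + 4*γ2 + 8*γ12


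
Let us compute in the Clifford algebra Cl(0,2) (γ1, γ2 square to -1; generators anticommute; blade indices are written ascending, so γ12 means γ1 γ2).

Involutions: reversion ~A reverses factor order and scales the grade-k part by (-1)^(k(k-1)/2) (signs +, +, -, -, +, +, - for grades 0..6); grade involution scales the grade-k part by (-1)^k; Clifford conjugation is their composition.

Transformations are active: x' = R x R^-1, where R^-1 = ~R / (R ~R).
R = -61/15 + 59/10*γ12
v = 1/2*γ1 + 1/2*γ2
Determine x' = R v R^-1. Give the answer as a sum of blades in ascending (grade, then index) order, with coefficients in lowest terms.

~R = -61/15 - 59/10*γ12, and R ~R = 46213/900, so R^-1 = ~R / (46213/900).
R v = -299/60*γ1 + 11/12*γ2
Answer: 26743/92426*γ1 - 59633/92426*γ2


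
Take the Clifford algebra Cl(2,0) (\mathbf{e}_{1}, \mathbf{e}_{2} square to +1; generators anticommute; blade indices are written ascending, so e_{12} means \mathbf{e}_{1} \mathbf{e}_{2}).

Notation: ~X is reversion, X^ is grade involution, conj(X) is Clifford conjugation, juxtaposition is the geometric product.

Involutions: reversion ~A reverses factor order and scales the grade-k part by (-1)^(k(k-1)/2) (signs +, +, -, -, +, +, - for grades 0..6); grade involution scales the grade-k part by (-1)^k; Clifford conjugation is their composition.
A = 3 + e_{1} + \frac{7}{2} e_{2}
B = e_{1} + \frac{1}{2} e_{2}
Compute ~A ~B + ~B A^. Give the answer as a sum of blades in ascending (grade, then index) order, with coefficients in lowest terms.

first term: \frac{11}{4} + 3 e_{1} + \frac{3}{2} e_{2} - 3 e_{12}
second term: -\frac{11}{4} + 3 e_{1} + \frac{3}{2} e_{2} - 3 e_{12}
Answer: 6 e_{1} + 3 e_{2} - 6 e_{12}


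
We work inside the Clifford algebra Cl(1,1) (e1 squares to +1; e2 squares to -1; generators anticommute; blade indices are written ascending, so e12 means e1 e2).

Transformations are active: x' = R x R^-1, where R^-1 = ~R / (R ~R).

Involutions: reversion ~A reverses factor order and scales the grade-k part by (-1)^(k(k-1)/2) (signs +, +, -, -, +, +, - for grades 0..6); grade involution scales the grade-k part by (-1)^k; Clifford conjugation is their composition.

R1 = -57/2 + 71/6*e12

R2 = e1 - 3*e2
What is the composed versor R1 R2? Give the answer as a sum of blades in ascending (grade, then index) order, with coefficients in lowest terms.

Distribute over the terms of R1 (each basis-blade product reordered to ascending indices, repeated generators contracted through their squares):
(-57/2) R2 = -57/2*e1 + 171/2*e2
(71/6*e12) R2 = 71/2*e1 - 71/6*e2
Summing the partial products and collecting blades:
Answer: 7*e1 + 221/3*e2


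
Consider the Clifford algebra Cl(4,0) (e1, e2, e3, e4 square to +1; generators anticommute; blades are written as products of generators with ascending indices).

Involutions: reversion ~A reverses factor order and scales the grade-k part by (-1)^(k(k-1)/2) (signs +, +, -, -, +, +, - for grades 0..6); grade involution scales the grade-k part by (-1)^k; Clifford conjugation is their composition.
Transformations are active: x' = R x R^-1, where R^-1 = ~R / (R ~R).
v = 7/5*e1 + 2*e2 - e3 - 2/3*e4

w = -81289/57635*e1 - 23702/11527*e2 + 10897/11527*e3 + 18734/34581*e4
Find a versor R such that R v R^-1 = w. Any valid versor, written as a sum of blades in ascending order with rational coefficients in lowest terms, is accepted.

Sketch: the shared square 1666/225 makes R = v + w = -120/11527*e1 - 648/11527*e2 - 630/11527*e3 - 1440/11527*e4 the natural versor; its sandwich fixes that direction, negates (v - w)/2, and sends v to w.
Answer: -120/11527*e1 - 648/11527*e2 - 630/11527*e3 - 1440/11527*e4


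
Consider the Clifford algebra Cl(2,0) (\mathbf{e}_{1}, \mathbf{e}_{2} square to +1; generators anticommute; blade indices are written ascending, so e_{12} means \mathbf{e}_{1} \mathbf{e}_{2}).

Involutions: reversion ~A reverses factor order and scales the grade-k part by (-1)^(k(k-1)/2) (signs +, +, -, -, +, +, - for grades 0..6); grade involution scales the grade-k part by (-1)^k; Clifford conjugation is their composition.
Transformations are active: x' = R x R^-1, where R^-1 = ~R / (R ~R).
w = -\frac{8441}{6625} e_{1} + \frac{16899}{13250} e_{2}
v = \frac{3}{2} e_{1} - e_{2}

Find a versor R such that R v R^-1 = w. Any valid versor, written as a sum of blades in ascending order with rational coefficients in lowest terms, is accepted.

Here q(v) = q(w) = \frac{13}{4}; the classical choice R = v + w = \frac{2993}{13250} e_{1} + \frac{3649}{13250} e_{2} then realises v -> w under the sandwich.
Answer: \frac{2993}{13250} e_{1} + \frac{3649}{13250} e_{2}


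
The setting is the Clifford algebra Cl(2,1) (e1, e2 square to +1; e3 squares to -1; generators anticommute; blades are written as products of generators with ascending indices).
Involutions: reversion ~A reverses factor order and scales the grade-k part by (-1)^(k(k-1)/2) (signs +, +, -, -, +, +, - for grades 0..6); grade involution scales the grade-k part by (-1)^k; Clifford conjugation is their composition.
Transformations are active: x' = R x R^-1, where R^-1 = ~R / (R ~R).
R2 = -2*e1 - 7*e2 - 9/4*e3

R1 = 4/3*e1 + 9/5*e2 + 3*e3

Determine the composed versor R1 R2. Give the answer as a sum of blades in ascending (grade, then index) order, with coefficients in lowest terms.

Distribute over the terms of R1 (each basis-blade product reordered to ascending indices, repeated generators contracted through their squares):
(4/3*e1) R2 = -8/3 - 28/3*e1 e2 - 3*e1 e3
(9/5*e2) R2 = -63/5 + 18/5*e1 e2 - 81/20*e2 e3
(3*e3) R2 = 27/4 + 6*e1 e3 + 21*e2 e3
Summing the partial products and collecting blades:
Answer: -511/60 - 86/15*e1 e2 + 3*e1 e3 + 339/20*e2 e3
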